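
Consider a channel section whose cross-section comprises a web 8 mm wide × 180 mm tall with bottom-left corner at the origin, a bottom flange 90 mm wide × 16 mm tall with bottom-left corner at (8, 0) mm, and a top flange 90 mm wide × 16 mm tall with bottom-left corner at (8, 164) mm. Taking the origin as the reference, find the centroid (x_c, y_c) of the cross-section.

x_c = 36.67 mm, y_c = 90.00 mm

web: A = 8 × 180 = 1440.00, centroid at (4.00, 90.00).
bottom flange: A = 90 × 16 = 1440.00, centroid at (53.00, 8.00).
top flange: A = 90 × 16 = 1440.00, centroid at (53.00, 172.00).
ΣA = 4320.00 mm²
ΣAx_c = (1440.00)(4.00) + (1440.00)(53.00) + (1440.00)(53.00) = 158400.00 mm³
ΣAy_c = (1440.00)(90.00) + (1440.00)(8.00) + (1440.00)(172.00) = 388800.00 mm³
x_c = 158400.00 / 4320.00 = 36.67 mm
y_c = 388800.00 / 4320.00 = 90.00 mm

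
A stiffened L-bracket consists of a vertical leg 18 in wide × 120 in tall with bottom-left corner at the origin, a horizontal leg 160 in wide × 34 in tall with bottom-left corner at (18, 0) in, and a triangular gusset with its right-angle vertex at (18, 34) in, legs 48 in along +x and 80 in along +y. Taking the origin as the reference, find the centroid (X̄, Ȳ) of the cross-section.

vertical leg: A = 18 × 120 = 2160.00, centroid at (9.00, 60.00).
horizontal leg: A = 160 × 34 = 5440.00, centroid at (98.00, 17.00).
gusset: A = ½·48·80 = 1920.00, centroid at (34.00, 60.67).
ΣA = 9520.00 in², ΣAX̄ = 617840.00 in³, ΣAȲ = 338560.00 in³.
X̄ = 617840.00/9520.00 = 64.90 in; Ȳ = 338560.00/9520.00 = 35.56 in.

X̄ = 64.90 in, Ȳ = 35.56 in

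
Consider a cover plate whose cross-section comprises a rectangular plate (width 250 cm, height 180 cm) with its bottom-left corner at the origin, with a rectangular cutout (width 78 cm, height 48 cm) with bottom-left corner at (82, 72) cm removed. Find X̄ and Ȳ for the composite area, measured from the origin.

Part | A | x̄ᵢ | ȳᵢ | A·x̄ᵢ | A·ȳᵢ
plate | 45000.00 | 125.00 | 90.00 | 5625000.00 | 4050000.00
hole | -3744.00 | 121.00 | 96.00 | -453024.00 | -359424.00
Σ | 41256.00 |  |  | 5171976.00 | 3690576.00
X̄ = 5171976.00 / 41256.00 = 125.36 cm
Ȳ = 3690576.00 / 41256.00 = 89.46 cm

X̄ = 125.36 cm, Ȳ = 89.46 cm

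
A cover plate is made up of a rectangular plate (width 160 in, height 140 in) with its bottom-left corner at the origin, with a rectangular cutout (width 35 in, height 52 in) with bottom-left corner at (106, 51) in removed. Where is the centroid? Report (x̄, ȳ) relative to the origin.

plate: A = 160 × 140 = 22400.00, centroid at (80.00, 70.00).
hole: A = −(35 × 52) = -1820.00, centroid at (123.50, 77.00).
ΣA = 20580.00 in², ΣAx̄ = 1567230.00 in³, ΣAȳ = 1427860.00 in³.
x̄ = 1567230.00/20580.00 = 76.15 in; ȳ = 1427860.00/20580.00 = 69.38 in.

x̄ = 76.15 in, ȳ = 69.38 in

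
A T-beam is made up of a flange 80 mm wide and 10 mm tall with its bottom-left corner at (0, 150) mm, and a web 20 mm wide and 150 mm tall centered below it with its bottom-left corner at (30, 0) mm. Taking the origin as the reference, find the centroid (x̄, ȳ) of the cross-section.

Part | A | x̄ᵢ | ȳᵢ | A·x̄ᵢ | A·ȳᵢ
web | 3000.00 | 40.00 | 75.00 | 120000.00 | 225000.00
flange | 800.00 | 40.00 | 155.00 | 32000.00 | 124000.00
Σ | 3800.00 |  |  | 152000.00 | 349000.00
x̄ = 152000.00 / 3800.00 = 40.00 mm
ȳ = 349000.00 / 3800.00 = 91.84 mm

x̄ = 40.00 mm, ȳ = 91.84 mm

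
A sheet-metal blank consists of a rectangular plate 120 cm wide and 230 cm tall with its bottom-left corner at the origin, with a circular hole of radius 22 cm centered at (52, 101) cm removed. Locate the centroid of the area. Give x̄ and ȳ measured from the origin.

plate: A = 120 × 230 = 27600.00, centroid at (60.00, 115.00).
hole: A = −π·22² = -1520.53, centroid at (52.00, 101.00).
ΣA = 26079.47 cm²
ΣAx̄ = (27600.00)(60.00) + (-1520.53)(52.00) = 1576932.40 cm³
ΣAȳ = (27600.00)(115.00) + (-1520.53)(101.00) = 3020426.38 cm³
x̄ = 1576932.40 / 26079.47 = 60.47 cm
ȳ = 3020426.38 / 26079.47 = 115.82 cm

x̄ = 60.47 cm, ȳ = 115.82 cm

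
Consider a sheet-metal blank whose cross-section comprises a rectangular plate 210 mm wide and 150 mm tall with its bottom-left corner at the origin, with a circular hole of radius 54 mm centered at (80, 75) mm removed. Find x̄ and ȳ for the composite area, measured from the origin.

x̄ = 115.25 mm, ȳ = 75.00 mm

plate: A = 210 × 150 = 31500.00, centroid at (105.00, 75.00).
hole: A = −π·54² = -9160.88, centroid at (80.00, 75.00).
ΣA = 22339.12 mm², ΣAx̄ = 2574629.27 mm³, ΣAȳ = 1675433.69 mm³.
x̄ = 2574629.27/22339.12 = 115.25 mm; ȳ = 1675433.69/22339.12 = 75.00 mm.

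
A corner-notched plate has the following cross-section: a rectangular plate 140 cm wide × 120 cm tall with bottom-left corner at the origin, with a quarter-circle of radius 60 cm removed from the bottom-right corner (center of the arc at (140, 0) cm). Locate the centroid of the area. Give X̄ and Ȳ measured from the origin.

plate: A = 140 × 120 = 16800.00, centroid at (70.00, 60.00).
removed quarter-circle: A = −¼π·60² = -2827.43, centroid at (114.54, 25.46).
ΣA = 13972.57 cm², ΣAX̄ = 852159.33 cm³, ΣAȲ = 936000.00 cm³.
X̄ = 852159.33/13972.57 = 60.99 cm; Ȳ = 936000.00/13972.57 = 66.99 cm.

X̄ = 60.99 cm, Ȳ = 66.99 cm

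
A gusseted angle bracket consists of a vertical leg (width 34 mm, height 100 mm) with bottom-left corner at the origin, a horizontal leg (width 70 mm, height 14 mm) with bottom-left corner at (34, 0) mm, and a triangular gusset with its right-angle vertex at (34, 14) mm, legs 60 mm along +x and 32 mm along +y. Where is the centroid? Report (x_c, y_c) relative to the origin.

x_c = 33.19 mm, y_c = 37.55 mm

vertical leg: A = 34 × 100 = 3400.00, centroid at (17.00, 50.00).
horizontal leg: A = 70 × 14 = 980.00, centroid at (69.00, 7.00).
gusset: A = ½·60·32 = 960.00, centroid at (54.00, 24.67).
ΣA = 5340.00 mm²
ΣAx_c = (3400.00)(17.00) + (980.00)(69.00) + (960.00)(54.00) = 177260.00 mm³
ΣAy_c = (3400.00)(50.00) + (980.00)(7.00) + (960.00)(24.67) = 200540.00 mm³
x_c = 177260.00 / 5340.00 = 33.19 mm
y_c = 200540.00 / 5340.00 = 37.55 mm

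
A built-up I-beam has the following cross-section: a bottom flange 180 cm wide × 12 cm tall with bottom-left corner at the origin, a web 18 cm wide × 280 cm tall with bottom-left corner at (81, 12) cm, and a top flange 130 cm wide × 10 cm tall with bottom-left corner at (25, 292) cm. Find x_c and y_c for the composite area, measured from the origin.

x_c = 90.00 cm, y_c = 137.08 cm

bottom flange: A = 180 × 12 = 2160.00, centroid at (90.00, 6.00).
web: A = 18 × 280 = 5040.00, centroid at (90.00, 152.00).
top flange: A = 130 × 10 = 1300.00, centroid at (90.00, 297.00).
ΣA = 8500.00 cm²
ΣAx_c = (2160.00)(90.00) + (5040.00)(90.00) + (1300.00)(90.00) = 765000.00 cm³
ΣAy_c = (2160.00)(6.00) + (5040.00)(152.00) + (1300.00)(297.00) = 1165140.00 cm³
x_c = 765000.00 / 8500.00 = 90.00 cm
y_c = 1165140.00 / 8500.00 = 137.08 cm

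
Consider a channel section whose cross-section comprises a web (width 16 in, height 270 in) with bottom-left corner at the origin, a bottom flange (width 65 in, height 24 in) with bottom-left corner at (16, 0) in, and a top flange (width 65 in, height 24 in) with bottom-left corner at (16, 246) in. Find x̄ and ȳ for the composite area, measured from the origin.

x̄ = 24.98 in, ȳ = 135.00 in

web: A = 16 × 270 = 4320.00, centroid at (8.00, 135.00).
bottom flange: A = 65 × 24 = 1560.00, centroid at (48.50, 12.00).
top flange: A = 65 × 24 = 1560.00, centroid at (48.50, 258.00).
ΣA = 7440.00 in², ΣAx̄ = 185880.00 in³, ΣAȳ = 1004400.00 in³.
x̄ = 185880.00/7440.00 = 24.98 in; ȳ = 1004400.00/7440.00 = 135.00 in.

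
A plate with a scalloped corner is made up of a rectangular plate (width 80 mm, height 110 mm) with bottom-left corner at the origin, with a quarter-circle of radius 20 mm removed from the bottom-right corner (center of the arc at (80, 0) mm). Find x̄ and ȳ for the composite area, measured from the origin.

x̄ = 38.83 mm, ȳ = 56.72 mm

Part | A | x̄ᵢ | ȳᵢ | A·x̄ᵢ | A·ȳᵢ
plate | 8800.00 | 40.00 | 55.00 | 352000.00 | 484000.00
removed quarter-circle | -314.16 | 71.51 | 8.49 | -22466.07 | -2666.67
Σ | 8485.84 |  |  | 329533.93 | 481333.33
x̄ = 329533.93 / 8485.84 = 38.83 mm
ȳ = 481333.33 / 8485.84 = 56.72 mm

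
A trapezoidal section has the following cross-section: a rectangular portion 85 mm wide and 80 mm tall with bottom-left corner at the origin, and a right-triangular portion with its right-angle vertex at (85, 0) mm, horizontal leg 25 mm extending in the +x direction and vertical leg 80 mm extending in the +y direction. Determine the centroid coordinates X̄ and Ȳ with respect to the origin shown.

rectangular portion: A = 85 × 80 = 6800.00, centroid at (42.50, 40.00).
triangular portion: A = ½·25·80 = 1000.00, centroid at (93.33, 26.67).
ΣA = 7800.00 mm²
ΣAX̄ = (6800.00)(42.50) + (1000.00)(93.33) = 382333.33 mm³
ΣAȲ = (6800.00)(40.00) + (1000.00)(26.67) = 298666.67 mm³
X̄ = 382333.33 / 7800.00 = 49.02 mm
Ȳ = 298666.67 / 7800.00 = 38.29 mm

X̄ = 49.02 mm, Ȳ = 38.29 mm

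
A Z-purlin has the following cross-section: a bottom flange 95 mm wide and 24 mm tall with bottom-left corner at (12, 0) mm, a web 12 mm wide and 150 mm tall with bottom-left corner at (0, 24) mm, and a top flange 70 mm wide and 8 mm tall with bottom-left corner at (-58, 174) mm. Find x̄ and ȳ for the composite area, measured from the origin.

x̄ = 28.79 mm, ȳ = 65.78 mm

bottom flange: A = 95 × 24 = 2280.00, centroid at (59.50, 12.00).
web: A = 12 × 150 = 1800.00, centroid at (6.00, 99.00).
top flange: A = 70 × 8 = 560.00, centroid at (-23.00, 178.00).
ΣA = 4640.00 mm²
ΣAx̄ = (2280.00)(59.50) + (1800.00)(6.00) + (560.00)(-23.00) = 133580.00 mm³
ΣAȳ = (2280.00)(12.00) + (1800.00)(99.00) + (560.00)(178.00) = 305240.00 mm³
x̄ = 133580.00 / 4640.00 = 28.79 mm
ȳ = 305240.00 / 4640.00 = 65.78 mm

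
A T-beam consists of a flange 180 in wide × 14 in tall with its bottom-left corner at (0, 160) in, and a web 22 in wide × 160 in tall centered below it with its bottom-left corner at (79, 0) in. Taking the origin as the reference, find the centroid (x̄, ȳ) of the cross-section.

x̄ = 90.00 in, ȳ = 116.30 in

web: A = 22 × 160 = 3520.00, centroid at (90.00, 80.00).
flange: A = 180 × 14 = 2520.00, centroid at (90.00, 167.00).
ΣA = 6040.00 in², ΣAx̄ = 543600.00 in³, ΣAȳ = 702440.00 in³.
x̄ = 543600.00/6040.00 = 90.00 in; ȳ = 702440.00/6040.00 = 116.30 in.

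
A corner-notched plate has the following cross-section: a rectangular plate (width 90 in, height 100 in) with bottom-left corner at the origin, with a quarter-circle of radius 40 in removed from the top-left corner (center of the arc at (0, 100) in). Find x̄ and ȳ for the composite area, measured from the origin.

x̄ = 49.55 in, ȳ = 44.64 in

Part | A | x̄ᵢ | ȳᵢ | A·x̄ᵢ | A·ȳᵢ
plate | 9000.00 | 45.00 | 50.00 | 405000.00 | 450000.00
removed quarter-circle | -1256.64 | 16.98 | 83.02 | -21333.33 | -104330.37
Σ | 7743.36 |  |  | 383666.67 | 345669.63
x̄ = 383666.67 / 7743.36 = 49.55 in
ȳ = 345669.63 / 7743.36 = 44.64 in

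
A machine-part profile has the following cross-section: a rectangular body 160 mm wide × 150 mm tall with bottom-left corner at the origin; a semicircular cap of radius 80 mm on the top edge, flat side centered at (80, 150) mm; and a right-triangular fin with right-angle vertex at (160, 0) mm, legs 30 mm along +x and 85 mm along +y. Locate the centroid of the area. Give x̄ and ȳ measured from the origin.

x̄ = 83.25 mm, ȳ = 104.32 mm

rectangular body: A = 160 × 150 = 24000.00, centroid at (80.00, 75.00).
semicircular top: A = ½π·80² = 10053.10, centroid at (80.00, 183.95).
triangular fin: A = ½·30·85 = 1275.00, centroid at (170.00, 28.33).
ΣA = 35328.10 mm²
ΣAx̄ = (24000.00)(80.00) + (10053.10)(80.00) + (1275.00)(170.00) = 2940997.72 mm³
ΣAȳ = (24000.00)(75.00) + (10053.10)(183.95) + (1275.00)(28.33) = 3685422.81 mm³
x̄ = 2940997.72 / 35328.10 = 83.25 mm
ȳ = 3685422.81 / 35328.10 = 104.32 mm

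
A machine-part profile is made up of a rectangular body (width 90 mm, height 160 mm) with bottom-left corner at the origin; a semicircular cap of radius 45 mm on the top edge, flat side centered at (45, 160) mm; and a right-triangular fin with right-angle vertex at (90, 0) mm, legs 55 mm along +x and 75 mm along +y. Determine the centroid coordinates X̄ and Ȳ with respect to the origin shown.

rectangular body: A = 90 × 160 = 14400.00, centroid at (45.00, 80.00).
semicircular top: A = ½π·45² = 3180.86, centroid at (45.00, 179.10).
triangular fin: A = ½·55·75 = 2062.50, centroid at (108.33, 25.00).
ΣA = 19643.36 mm²
ΣAX̄ = (14400.00)(45.00) + (3180.86)(45.00) + (2062.50)(108.33) = 1014576.32 mm³
ΣAȲ = (14400.00)(80.00) + (3180.86)(179.10) + (2062.50)(25.00) = 1773250.51 mm³
X̄ = 1014576.32 / 19643.36 = 51.65 mm
Ȳ = 1773250.51 / 19643.36 = 90.27 mm

X̄ = 51.65 mm, Ȳ = 90.27 mm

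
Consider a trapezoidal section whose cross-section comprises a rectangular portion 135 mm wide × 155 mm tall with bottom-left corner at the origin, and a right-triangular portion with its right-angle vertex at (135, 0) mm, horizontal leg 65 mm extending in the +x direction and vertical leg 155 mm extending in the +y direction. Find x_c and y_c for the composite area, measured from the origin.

x_c = 84.80 mm, y_c = 72.49 mm

rectangular portion: A = 135 × 155 = 20925.00, centroid at (67.50, 77.50).
triangular portion: A = ½·65·155 = 5037.50, centroid at (156.67, 51.67).
ΣA = 25962.50 mm², ΣAx_c = 2201645.83 mm³, ΣAy_c = 1881958.33 mm³.
x_c = 2201645.83/25962.50 = 84.80 mm; y_c = 1881958.33/25962.50 = 72.49 mm.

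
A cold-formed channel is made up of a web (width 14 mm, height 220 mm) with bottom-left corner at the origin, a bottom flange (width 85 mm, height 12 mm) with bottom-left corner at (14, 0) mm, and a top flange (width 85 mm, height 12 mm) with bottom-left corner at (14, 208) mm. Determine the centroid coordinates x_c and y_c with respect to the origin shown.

web: A = 14 × 220 = 3080.00, centroid at (7.00, 110.00).
bottom flange: A = 85 × 12 = 1020.00, centroid at (56.50, 6.00).
top flange: A = 85 × 12 = 1020.00, centroid at (56.50, 214.00).
ΣA = 5120.00 mm², ΣAx_c = 136820.00 mm³, ΣAy_c = 563200.00 mm³.
x_c = 136820.00/5120.00 = 26.72 mm; y_c = 563200.00/5120.00 = 110.00 mm.

x_c = 26.72 mm, y_c = 110.00 mm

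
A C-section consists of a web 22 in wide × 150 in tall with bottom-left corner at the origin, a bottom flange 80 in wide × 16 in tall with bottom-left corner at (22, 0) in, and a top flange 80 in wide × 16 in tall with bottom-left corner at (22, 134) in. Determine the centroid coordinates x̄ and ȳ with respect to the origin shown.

web: A = 22 × 150 = 3300.00, centroid at (11.00, 75.00).
bottom flange: A = 80 × 16 = 1280.00, centroid at (62.00, 8.00).
top flange: A = 80 × 16 = 1280.00, centroid at (62.00, 142.00).
ΣA = 5860.00 in²
ΣAx̄ = (3300.00)(11.00) + (1280.00)(62.00) + (1280.00)(62.00) = 195020.00 in³
ΣAȳ = (3300.00)(75.00) + (1280.00)(8.00) + (1280.00)(142.00) = 439500.00 in³
x̄ = 195020.00 / 5860.00 = 33.28 in
ȳ = 439500.00 / 5860.00 = 75.00 in

x̄ = 33.28 in, ȳ = 75.00 in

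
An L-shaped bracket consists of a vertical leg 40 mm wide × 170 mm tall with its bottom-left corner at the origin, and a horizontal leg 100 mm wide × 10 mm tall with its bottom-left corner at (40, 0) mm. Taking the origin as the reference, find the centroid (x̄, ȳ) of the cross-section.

x̄ = 28.97 mm, ȳ = 74.74 mm

vertical leg: A = 40 × 170 = 6800.00, centroid at (20.00, 85.00).
horizontal leg: A = 100 × 10 = 1000.00, centroid at (90.00, 5.00).
ΣA = 7800.00 mm²
ΣAx̄ = (6800.00)(20.00) + (1000.00)(90.00) = 226000.00 mm³
ΣAȳ = (6800.00)(85.00) + (1000.00)(5.00) = 583000.00 mm³
x̄ = 226000.00 / 7800.00 = 28.97 mm
ȳ = 583000.00 / 7800.00 = 74.74 mm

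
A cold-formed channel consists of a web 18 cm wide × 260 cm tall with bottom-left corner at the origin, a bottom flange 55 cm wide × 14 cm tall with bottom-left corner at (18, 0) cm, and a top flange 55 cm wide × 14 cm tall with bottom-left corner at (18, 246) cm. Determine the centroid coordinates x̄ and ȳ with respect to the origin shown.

x̄ = 18.04 cm, ȳ = 130.00 cm

Part | A | x̄ᵢ | ȳᵢ | A·x̄ᵢ | A·ȳᵢ
web | 4680.00 | 9.00 | 130.00 | 42120.00 | 608400.00
bottom flange | 770.00 | 45.50 | 7.00 | 35035.00 | 5390.00
top flange | 770.00 | 45.50 | 253.00 | 35035.00 | 194810.00
Σ | 6220.00 |  |  | 112190.00 | 808600.00
x̄ = 112190.00 / 6220.00 = 18.04 cm
ȳ = 808600.00 / 6220.00 = 130.00 cm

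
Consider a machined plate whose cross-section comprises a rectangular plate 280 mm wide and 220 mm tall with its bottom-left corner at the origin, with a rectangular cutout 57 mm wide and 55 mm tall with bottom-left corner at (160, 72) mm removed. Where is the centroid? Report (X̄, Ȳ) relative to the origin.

plate: A = 280 × 220 = 61600.00, centroid at (140.00, 110.00).
hole: A = −(57 × 55) = -3135.00, centroid at (188.50, 99.50).
ΣA = 58465.00 mm²
ΣAX̄ = (61600.00)(140.00) + (-3135.00)(188.50) = 8033052.50 mm³
ΣAȲ = (61600.00)(110.00) + (-3135.00)(99.50) = 6464067.50 mm³
X̄ = 8033052.50 / 58465.00 = 137.40 mm
Ȳ = 6464067.50 / 58465.00 = 110.56 mm

X̄ = 137.40 mm, Ȳ = 110.56 mm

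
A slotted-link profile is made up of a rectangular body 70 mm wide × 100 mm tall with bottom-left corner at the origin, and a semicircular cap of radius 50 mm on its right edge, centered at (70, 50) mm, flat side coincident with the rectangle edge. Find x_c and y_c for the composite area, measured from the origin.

Part | A | x̄ᵢ | ȳᵢ | A·x̄ᵢ | A·ȳᵢ
rectangular body | 7000.00 | 35.00 | 50.00 | 245000.00 | 350000.00
semicircular end | 3926.99 | 91.22 | 50.00 | 358222.69 | 196349.54
Σ | 10926.99 |  |  | 603222.69 | 546349.54
x_c = 603222.69 / 10926.99 = 55.20 mm
y_c = 546349.54 / 10926.99 = 50.00 mm

x_c = 55.20 mm, y_c = 50.00 mm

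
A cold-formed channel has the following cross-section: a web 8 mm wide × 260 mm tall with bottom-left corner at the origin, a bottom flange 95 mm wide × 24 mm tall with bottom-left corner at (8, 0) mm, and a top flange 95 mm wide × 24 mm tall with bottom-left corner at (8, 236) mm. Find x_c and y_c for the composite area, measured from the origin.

x_c = 39.37 mm, y_c = 130.00 mm

web: A = 8 × 260 = 2080.00, centroid at (4.00, 130.00).
bottom flange: A = 95 × 24 = 2280.00, centroid at (55.50, 12.00).
top flange: A = 95 × 24 = 2280.00, centroid at (55.50, 248.00).
ΣA = 6640.00 mm²
ΣAx_c = (2080.00)(4.00) + (2280.00)(55.50) + (2280.00)(55.50) = 261400.00 mm³
ΣAy_c = (2080.00)(130.00) + (2280.00)(12.00) + (2280.00)(248.00) = 863200.00 mm³
x_c = 261400.00 / 6640.00 = 39.37 mm
y_c = 863200.00 / 6640.00 = 130.00 mm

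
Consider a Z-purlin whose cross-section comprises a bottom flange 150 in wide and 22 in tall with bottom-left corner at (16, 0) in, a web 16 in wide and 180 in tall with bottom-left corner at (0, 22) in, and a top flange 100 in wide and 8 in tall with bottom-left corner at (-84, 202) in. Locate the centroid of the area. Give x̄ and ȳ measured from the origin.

x̄ = 42.43 in, ȳ = 75.02 in

Part | A | x̄ᵢ | ȳᵢ | A·x̄ᵢ | A·ȳᵢ
bottom flange | 3300.00 | 91.00 | 11.00 | 300300.00 | 36300.00
web | 2880.00 | 8.00 | 112.00 | 23040.00 | 322560.00
top flange | 800.00 | -34.00 | 206.00 | -27200.00 | 164800.00
Σ | 6980.00 |  |  | 296140.00 | 523660.00
x̄ = 296140.00 / 6980.00 = 42.43 in
ȳ = 523660.00 / 6980.00 = 75.02 in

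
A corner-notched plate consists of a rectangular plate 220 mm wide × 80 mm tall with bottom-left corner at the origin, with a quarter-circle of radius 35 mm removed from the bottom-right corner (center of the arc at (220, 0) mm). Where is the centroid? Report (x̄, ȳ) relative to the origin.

plate: A = 220 × 80 = 17600.00, centroid at (110.00, 40.00).
removed quarter-circle: A = −¼π·35² = -962.11, centroid at (205.15, 14.85).
ΣA = 16637.89 mm², ΣAx̄ = 1738626.86 mm³, ΣAȳ = 689708.33 mm³.
x̄ = 1738626.86/16637.89 = 104.50 mm; ȳ = 689708.33/16637.89 = 41.45 mm.

x̄ = 104.50 mm, ȳ = 41.45 mm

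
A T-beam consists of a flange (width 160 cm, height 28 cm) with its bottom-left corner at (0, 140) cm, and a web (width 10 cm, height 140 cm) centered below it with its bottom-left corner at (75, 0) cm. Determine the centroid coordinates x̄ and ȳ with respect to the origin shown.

x̄ = 80.00 cm, ȳ = 134.00 cm

Part | A | x̄ᵢ | ȳᵢ | A·x̄ᵢ | A·ȳᵢ
web | 1400.00 | 80.00 | 70.00 | 112000.00 | 98000.00
flange | 4480.00 | 80.00 | 154.00 | 358400.00 | 689920.00
Σ | 5880.00 |  |  | 470400.00 | 787920.00
x̄ = 470400.00 / 5880.00 = 80.00 cm
ȳ = 787920.00 / 5880.00 = 134.00 cm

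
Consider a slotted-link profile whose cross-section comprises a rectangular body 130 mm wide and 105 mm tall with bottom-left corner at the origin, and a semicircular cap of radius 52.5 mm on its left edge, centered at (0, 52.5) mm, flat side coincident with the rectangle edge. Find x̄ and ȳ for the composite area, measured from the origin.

x̄ = 43.98 mm, ȳ = 52.50 mm

rectangular body: A = 130 × 105 = 13650.00, centroid at (65.00, 52.50).
semicircular end: A = ½π·52.5² = 4329.51, centroid at (-22.28, 52.50).
ΣA = 17979.51 mm²
ΣAx̄ = (13650.00)(65.00) + (4329.51)(-22.28) = 790781.25 mm³
ΣAȳ = (13650.00)(52.50) + (4329.51)(52.50) = 943924.14 mm³
x̄ = 790781.25 / 17979.51 = 43.98 mm
ȳ = 943924.14 / 17979.51 = 52.50 mm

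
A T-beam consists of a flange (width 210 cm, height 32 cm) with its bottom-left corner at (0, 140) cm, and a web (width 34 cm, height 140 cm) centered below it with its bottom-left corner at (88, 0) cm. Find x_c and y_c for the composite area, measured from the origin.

x_c = 105.00 cm, y_c = 120.34 cm

web: A = 34 × 140 = 4760.00, centroid at (105.00, 70.00).
flange: A = 210 × 32 = 6720.00, centroid at (105.00, 156.00).
ΣA = 11480.00 cm², ΣAx_c = 1205400.00 cm³, ΣAy_c = 1381520.00 cm³.
x_c = 1205400.00/11480.00 = 105.00 cm; y_c = 1381520.00/11480.00 = 120.34 cm.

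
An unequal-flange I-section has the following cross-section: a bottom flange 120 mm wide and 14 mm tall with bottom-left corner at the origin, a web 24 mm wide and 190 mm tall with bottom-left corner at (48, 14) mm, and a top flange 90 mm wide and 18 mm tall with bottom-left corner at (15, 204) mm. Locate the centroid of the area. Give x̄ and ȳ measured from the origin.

x̄ = 60.00 mm, ȳ = 108.63 mm

bottom flange: A = 120 × 14 = 1680.00, centroid at (60.00, 7.00).
web: A = 24 × 190 = 4560.00, centroid at (60.00, 109.00).
top flange: A = 90 × 18 = 1620.00, centroid at (60.00, 213.00).
ΣA = 7860.00 mm², ΣAx̄ = 471600.00 mm³, ΣAȳ = 853860.00 mm³.
x̄ = 471600.00/7860.00 = 60.00 mm; ȳ = 853860.00/7860.00 = 108.63 mm.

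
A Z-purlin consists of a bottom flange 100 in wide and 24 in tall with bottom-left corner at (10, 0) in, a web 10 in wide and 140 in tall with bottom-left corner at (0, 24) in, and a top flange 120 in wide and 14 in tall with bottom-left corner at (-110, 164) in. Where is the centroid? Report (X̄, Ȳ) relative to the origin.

X̄ = 12.23 in, Ȳ = 81.69 in

Part | A | x̄ᵢ | ȳᵢ | A·x̄ᵢ | A·ȳᵢ
bottom flange | 2400.00 | 60.00 | 12.00 | 144000.00 | 28800.00
web | 1400.00 | 5.00 | 94.00 | 7000.00 | 131600.00
top flange | 1680.00 | -50.00 | 171.00 | -84000.00 | 287280.00
Σ | 5480.00 |  |  | 67000.00 | 447680.00
X̄ = 67000.00 / 5480.00 = 12.23 in
Ȳ = 447680.00 / 5480.00 = 81.69 in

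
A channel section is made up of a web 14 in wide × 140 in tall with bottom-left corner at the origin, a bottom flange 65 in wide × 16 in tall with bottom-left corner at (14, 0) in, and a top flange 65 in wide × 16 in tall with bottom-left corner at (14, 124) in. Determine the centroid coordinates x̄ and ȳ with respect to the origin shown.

web: A = 14 × 140 = 1960.00, centroid at (7.00, 70.00).
bottom flange: A = 65 × 16 = 1040.00, centroid at (46.50, 8.00).
top flange: A = 65 × 16 = 1040.00, centroid at (46.50, 132.00).
ΣA = 4040.00 in²
ΣAx̄ = (1960.00)(7.00) + (1040.00)(46.50) + (1040.00)(46.50) = 110440.00 in³
ΣAȳ = (1960.00)(70.00) + (1040.00)(8.00) + (1040.00)(132.00) = 282800.00 in³
x̄ = 110440.00 / 4040.00 = 27.34 in
ȳ = 282800.00 / 4040.00 = 70.00 in

x̄ = 27.34 in, ȳ = 70.00 in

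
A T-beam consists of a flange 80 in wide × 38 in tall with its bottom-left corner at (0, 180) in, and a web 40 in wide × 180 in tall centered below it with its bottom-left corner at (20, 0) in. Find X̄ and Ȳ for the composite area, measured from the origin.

Part | A | x̄ᵢ | ȳᵢ | A·x̄ᵢ | A·ȳᵢ
web | 7200.00 | 40.00 | 90.00 | 288000.00 | 648000.00
flange | 3040.00 | 40.00 | 199.00 | 121600.00 | 604960.00
Σ | 10240.00 |  |  | 409600.00 | 1252960.00
X̄ = 409600.00 / 10240.00 = 40.00 in
Ȳ = 1252960.00 / 10240.00 = 122.36 in

X̄ = 40.00 in, Ȳ = 122.36 in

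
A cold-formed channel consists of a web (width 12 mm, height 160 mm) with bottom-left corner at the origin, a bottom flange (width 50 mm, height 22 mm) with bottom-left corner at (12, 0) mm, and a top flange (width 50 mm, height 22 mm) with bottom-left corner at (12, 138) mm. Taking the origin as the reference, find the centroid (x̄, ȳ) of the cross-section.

x̄ = 22.55 mm, ȳ = 80.00 mm

web: A = 12 × 160 = 1920.00, centroid at (6.00, 80.00).
bottom flange: A = 50 × 22 = 1100.00, centroid at (37.00, 11.00).
top flange: A = 50 × 22 = 1100.00, centroid at (37.00, 149.00).
ΣA = 4120.00 mm²
ΣAx̄ = (1920.00)(6.00) + (1100.00)(37.00) + (1100.00)(37.00) = 92920.00 mm³
ΣAȳ = (1920.00)(80.00) + (1100.00)(11.00) + (1100.00)(149.00) = 329600.00 mm³
x̄ = 92920.00 / 4120.00 = 22.55 mm
ȳ = 329600.00 / 4120.00 = 80.00 mm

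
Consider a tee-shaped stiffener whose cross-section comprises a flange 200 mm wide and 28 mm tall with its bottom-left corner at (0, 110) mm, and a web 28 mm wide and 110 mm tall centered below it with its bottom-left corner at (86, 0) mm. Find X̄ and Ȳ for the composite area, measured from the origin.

web: A = 28 × 110 = 3080.00, centroid at (100.00, 55.00).
flange: A = 200 × 28 = 5600.00, centroid at (100.00, 124.00).
ΣA = 8680.00 mm², ΣAX̄ = 868000.00 mm³, ΣAȲ = 863800.00 mm³.
X̄ = 868000.00/8680.00 = 100.00 mm; Ȳ = 863800.00/8680.00 = 99.52 mm.

X̄ = 100.00 mm, Ȳ = 99.52 mm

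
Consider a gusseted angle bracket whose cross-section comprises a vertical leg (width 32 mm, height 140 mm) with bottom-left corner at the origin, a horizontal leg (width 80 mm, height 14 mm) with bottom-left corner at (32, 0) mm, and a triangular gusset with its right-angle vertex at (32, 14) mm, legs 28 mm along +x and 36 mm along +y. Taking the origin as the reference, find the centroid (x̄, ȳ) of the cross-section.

x̄ = 28.37 mm, ȳ = 54.81 mm

vertical leg: A = 32 × 140 = 4480.00, centroid at (16.00, 70.00).
horizontal leg: A = 80 × 14 = 1120.00, centroid at (72.00, 7.00).
gusset: A = ½·28·36 = 504.00, centroid at (41.33, 26.00).
ΣA = 6104.00 mm²
ΣAx̄ = (4480.00)(16.00) + (1120.00)(72.00) + (504.00)(41.33) = 173152.00 mm³
ΣAȳ = (4480.00)(70.00) + (1120.00)(7.00) + (504.00)(26.00) = 334544.00 mm³
x̄ = 173152.00 / 6104.00 = 28.37 mm
ȳ = 334544.00 / 6104.00 = 54.81 mm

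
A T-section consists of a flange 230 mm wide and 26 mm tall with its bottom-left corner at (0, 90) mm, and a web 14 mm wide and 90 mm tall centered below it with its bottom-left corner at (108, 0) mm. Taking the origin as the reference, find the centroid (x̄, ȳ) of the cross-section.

x̄ = 115.00 mm, ȳ = 92.91 mm

Part | A | x̄ᵢ | ȳᵢ | A·x̄ᵢ | A·ȳᵢ
web | 1260.00 | 115.00 | 45.00 | 144900.00 | 56700.00
flange | 5980.00 | 115.00 | 103.00 | 687700.00 | 615940.00
Σ | 7240.00 |  |  | 832600.00 | 672640.00
x̄ = 832600.00 / 7240.00 = 115.00 mm
ȳ = 672640.00 / 7240.00 = 92.91 mm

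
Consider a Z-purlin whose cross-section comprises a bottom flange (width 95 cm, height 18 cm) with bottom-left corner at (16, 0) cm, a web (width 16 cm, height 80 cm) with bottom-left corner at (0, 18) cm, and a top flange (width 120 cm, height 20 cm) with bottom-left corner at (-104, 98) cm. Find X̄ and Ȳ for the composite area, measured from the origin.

bottom flange: A = 95 × 18 = 1710.00, centroid at (63.50, 9.00).
web: A = 16 × 80 = 1280.00, centroid at (8.00, 58.00).
top flange: A = 120 × 20 = 2400.00, centroid at (-44.00, 108.00).
ΣA = 5390.00 cm², ΣAX̄ = 13225.00 cm³, ΣAȲ = 348830.00 cm³.
X̄ = 13225.00/5390.00 = 2.45 cm; Ȳ = 348830.00/5390.00 = 64.72 cm.

X̄ = 2.45 cm, Ȳ = 64.72 cm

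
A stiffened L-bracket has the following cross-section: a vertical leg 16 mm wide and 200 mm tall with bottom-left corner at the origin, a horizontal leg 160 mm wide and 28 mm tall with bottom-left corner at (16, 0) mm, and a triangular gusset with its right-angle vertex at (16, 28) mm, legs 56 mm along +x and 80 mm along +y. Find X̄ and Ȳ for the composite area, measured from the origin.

X̄ = 53.76 mm, Ȳ = 50.92 mm

Part | A | x̄ᵢ | ȳᵢ | A·x̄ᵢ | A·ȳᵢ
vertical leg | 3200.00 | 8.00 | 100.00 | 25600.00 | 320000.00
horizontal leg | 4480.00 | 96.00 | 14.00 | 430080.00 | 62720.00
gusset | 2240.00 | 34.67 | 54.67 | 77653.33 | 122453.33
Σ | 9920.00 |  |  | 533333.33 | 505173.33
X̄ = 533333.33 / 9920.00 = 53.76 mm
Ȳ = 505173.33 / 9920.00 = 50.92 mm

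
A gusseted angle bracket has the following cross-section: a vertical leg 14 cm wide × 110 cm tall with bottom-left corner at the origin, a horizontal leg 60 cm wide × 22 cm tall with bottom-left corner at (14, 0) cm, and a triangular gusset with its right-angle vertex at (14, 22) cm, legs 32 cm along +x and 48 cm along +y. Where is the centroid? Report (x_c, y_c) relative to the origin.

Part | A | x̄ᵢ | ȳᵢ | A·x̄ᵢ | A·ȳᵢ
vertical leg | 1540.00 | 7.00 | 55.00 | 10780.00 | 84700.00
horizontal leg | 1320.00 | 44.00 | 11.00 | 58080.00 | 14520.00
gusset | 768.00 | 24.67 | 38.00 | 18944.00 | 29184.00
Σ | 3628.00 |  |  | 87804.00 | 128404.00
x_c = 87804.00 / 3628.00 = 24.20 cm
y_c = 128404.00 / 3628.00 = 35.39 cm

x_c = 24.20 cm, y_c = 35.39 cm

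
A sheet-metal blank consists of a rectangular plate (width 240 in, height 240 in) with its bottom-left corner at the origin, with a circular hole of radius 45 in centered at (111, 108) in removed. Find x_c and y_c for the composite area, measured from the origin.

Part | A | x̄ᵢ | ȳᵢ | A·x̄ᵢ | A·ȳᵢ
plate | 57600.00 | 120.00 | 120.00 | 6912000.00 | 6912000.00
hole | -6361.73 | 111.00 | 108.00 | -706151.49 | -687066.31
Σ | 51238.27 |  |  | 6205848.51 | 6224933.69
x_c = 6205848.51 / 51238.27 = 121.12 in
y_c = 6224933.69 / 51238.27 = 121.49 in

x_c = 121.12 in, y_c = 121.49 in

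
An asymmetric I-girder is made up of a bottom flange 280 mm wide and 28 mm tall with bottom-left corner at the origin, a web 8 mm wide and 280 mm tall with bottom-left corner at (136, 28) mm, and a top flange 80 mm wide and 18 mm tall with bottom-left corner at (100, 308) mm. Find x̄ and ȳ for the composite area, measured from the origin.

x̄ = 140.00 mm, ȳ = 81.82 mm

Part | A | x̄ᵢ | ȳᵢ | A·x̄ᵢ | A·ȳᵢ
bottom flange | 7840.00 | 140.00 | 14.00 | 1097600.00 | 109760.00
web | 2240.00 | 140.00 | 168.00 | 313600.00 | 376320.00
top flange | 1440.00 | 140.00 | 317.00 | 201600.00 | 456480.00
Σ | 11520.00 |  |  | 1612800.00 | 942560.00
x̄ = 1612800.00 / 11520.00 = 140.00 mm
ȳ = 942560.00 / 11520.00 = 81.82 mm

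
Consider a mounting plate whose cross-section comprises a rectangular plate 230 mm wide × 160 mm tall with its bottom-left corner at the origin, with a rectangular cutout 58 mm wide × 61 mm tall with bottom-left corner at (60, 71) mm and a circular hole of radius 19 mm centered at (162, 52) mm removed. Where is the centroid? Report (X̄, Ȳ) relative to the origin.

X̄ = 116.20 mm, Ȳ = 78.62 mm

plate: A = 230 × 160 = 36800.00, centroid at (115.00, 80.00).
hole 1: A = −(58 × 61) = -3538.00, centroid at (89.00, 101.50).
hole 2: A = −π·19² = -1134.11, centroid at (162.00, 52.00).
ΣA = 32127.89 mm²
ΣAX̄ = (36800.00)(115.00) + (-3538.00)(89.00) + (-1134.11)(162.00) = 3733391.38 mm³
ΣAȲ = (36800.00)(80.00) + (-3538.00)(101.50) + (-1134.11)(52.00) = 2525919.02 mm³
X̄ = 3733391.38 / 32127.89 = 116.20 mm
Ȳ = 2525919.02 / 32127.89 = 78.62 mm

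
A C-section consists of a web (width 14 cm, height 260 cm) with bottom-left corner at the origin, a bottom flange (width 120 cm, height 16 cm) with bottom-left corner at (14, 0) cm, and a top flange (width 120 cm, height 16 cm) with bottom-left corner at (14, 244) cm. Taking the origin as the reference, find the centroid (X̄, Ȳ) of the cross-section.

X̄ = 41.40 cm, Ȳ = 130.00 cm

Part | A | x̄ᵢ | ȳᵢ | A·x̄ᵢ | A·ȳᵢ
web | 3640.00 | 7.00 | 130.00 | 25480.00 | 473200.00
bottom flange | 1920.00 | 74.00 | 8.00 | 142080.00 | 15360.00
top flange | 1920.00 | 74.00 | 252.00 | 142080.00 | 483840.00
Σ | 7480.00 |  |  | 309640.00 | 972400.00
X̄ = 309640.00 / 7480.00 = 41.40 cm
Ȳ = 972400.00 / 7480.00 = 130.00 cm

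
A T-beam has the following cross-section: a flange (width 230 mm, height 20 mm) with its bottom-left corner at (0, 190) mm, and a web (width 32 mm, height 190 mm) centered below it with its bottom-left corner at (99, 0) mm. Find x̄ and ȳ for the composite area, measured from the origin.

web: A = 32 × 190 = 6080.00, centroid at (115.00, 95.00).
flange: A = 230 × 20 = 4600.00, centroid at (115.00, 200.00).
ΣA = 10680.00 mm²
ΣAx̄ = (6080.00)(115.00) + (4600.00)(115.00) = 1228200.00 mm³
ΣAȳ = (6080.00)(95.00) + (4600.00)(200.00) = 1497600.00 mm³
x̄ = 1228200.00 / 10680.00 = 115.00 mm
ȳ = 1497600.00 / 10680.00 = 140.22 mm

x̄ = 115.00 mm, ȳ = 140.22 mm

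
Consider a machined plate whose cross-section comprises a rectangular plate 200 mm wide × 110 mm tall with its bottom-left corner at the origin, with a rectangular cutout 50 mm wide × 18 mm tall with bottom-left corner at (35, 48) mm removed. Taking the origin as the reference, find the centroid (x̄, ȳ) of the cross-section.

Part | A | x̄ᵢ | ȳᵢ | A·x̄ᵢ | A·ȳᵢ
plate | 22000.00 | 100.00 | 55.00 | 2200000.00 | 1210000.00
hole | -900.00 | 60.00 | 57.00 | -54000.00 | -51300.00
Σ | 21100.00 |  |  | 2146000.00 | 1158700.00
x̄ = 2146000.00 / 21100.00 = 101.71 mm
ȳ = 1158700.00 / 21100.00 = 54.91 mm

x̄ = 101.71 mm, ȳ = 54.91 mm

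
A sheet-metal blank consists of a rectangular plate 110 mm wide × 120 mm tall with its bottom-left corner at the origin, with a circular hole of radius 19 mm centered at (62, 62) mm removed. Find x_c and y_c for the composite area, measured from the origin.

x_c = 54.34 mm, y_c = 59.81 mm

Part | A | x̄ᵢ | ȳᵢ | A·x̄ᵢ | A·ȳᵢ
plate | 13200.00 | 55.00 | 60.00 | 726000.00 | 792000.00
hole | -1134.11 | 62.00 | 62.00 | -70315.13 | -70315.13
Σ | 12065.89 |  |  | 655684.87 | 721684.87
x_c = 655684.87 / 12065.89 = 54.34 mm
y_c = 721684.87 / 12065.89 = 59.81 mm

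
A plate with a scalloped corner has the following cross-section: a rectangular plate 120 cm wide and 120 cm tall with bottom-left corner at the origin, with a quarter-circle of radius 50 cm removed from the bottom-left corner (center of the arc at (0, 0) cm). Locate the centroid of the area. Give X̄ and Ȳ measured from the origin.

plate: A = 120 × 120 = 14400.00, centroid at (60.00, 60.00).
removed quarter-circle: A = −¼π·50² = -1963.50, centroid at (21.22, 21.22).
ΣA = 12436.50 cm², ΣAX̄ = 822333.33 cm³, ΣAȲ = 822333.33 cm³.
X̄ = 822333.33/12436.50 = 66.12 cm; Ȳ = 822333.33/12436.50 = 66.12 cm.

X̄ = 66.12 cm, Ȳ = 66.12 cm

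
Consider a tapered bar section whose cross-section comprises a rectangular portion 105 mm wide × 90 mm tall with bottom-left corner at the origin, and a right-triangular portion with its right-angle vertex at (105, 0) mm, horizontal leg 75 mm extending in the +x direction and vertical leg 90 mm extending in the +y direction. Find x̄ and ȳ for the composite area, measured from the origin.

rectangular portion: A = 105 × 90 = 9450.00, centroid at (52.50, 45.00).
triangular portion: A = ½·75·90 = 3375.00, centroid at (130.00, 30.00).
ΣA = 12825.00 mm²
ΣAx̄ = (9450.00)(52.50) + (3375.00)(130.00) = 934875.00 mm³
ΣAȳ = (9450.00)(45.00) + (3375.00)(30.00) = 526500.00 mm³
x̄ = 934875.00 / 12825.00 = 72.89 mm
ȳ = 526500.00 / 12825.00 = 41.05 mm

x̄ = 72.89 mm, ȳ = 41.05 mm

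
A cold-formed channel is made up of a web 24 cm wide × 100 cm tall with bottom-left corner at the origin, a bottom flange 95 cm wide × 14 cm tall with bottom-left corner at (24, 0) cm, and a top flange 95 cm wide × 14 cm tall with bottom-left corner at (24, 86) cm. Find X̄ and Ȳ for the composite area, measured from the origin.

Part | A | x̄ᵢ | ȳᵢ | A·x̄ᵢ | A·ȳᵢ
web | 2400.00 | 12.00 | 50.00 | 28800.00 | 120000.00
bottom flange | 1330.00 | 71.50 | 7.00 | 95095.00 | 9310.00
top flange | 1330.00 | 71.50 | 93.00 | 95095.00 | 123690.00
Σ | 5060.00 |  |  | 218990.00 | 253000.00
X̄ = 218990.00 / 5060.00 = 43.28 cm
Ȳ = 253000.00 / 5060.00 = 50.00 cm

X̄ = 43.28 cm, Ȳ = 50.00 cm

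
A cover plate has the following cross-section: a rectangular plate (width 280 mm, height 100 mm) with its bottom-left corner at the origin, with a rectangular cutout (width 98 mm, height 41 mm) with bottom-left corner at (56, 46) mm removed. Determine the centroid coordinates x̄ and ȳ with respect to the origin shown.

Part | A | x̄ᵢ | ȳᵢ | A·x̄ᵢ | A·ȳᵢ
plate | 28000.00 | 140.00 | 50.00 | 3920000.00 | 1400000.00
hole | -4018.00 | 105.00 | 66.50 | -421890.00 | -267197.00
Σ | 23982.00 |  |  | 3498110.00 | 1132803.00
x̄ = 3498110.00 / 23982.00 = 145.86 mm
ȳ = 1132803.00 / 23982.00 = 47.24 mm

x̄ = 145.86 mm, ȳ = 47.24 mm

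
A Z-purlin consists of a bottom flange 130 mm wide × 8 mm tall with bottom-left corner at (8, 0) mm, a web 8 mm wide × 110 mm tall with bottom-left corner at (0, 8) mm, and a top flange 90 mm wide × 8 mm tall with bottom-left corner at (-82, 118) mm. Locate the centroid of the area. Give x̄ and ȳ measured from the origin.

x̄ = 20.00 mm, ȳ = 55.85 mm

Part | A | x̄ᵢ | ȳᵢ | A·x̄ᵢ | A·ȳᵢ
bottom flange | 1040.00 | 73.00 | 4.00 | 75920.00 | 4160.00
web | 880.00 | 4.00 | 63.00 | 3520.00 | 55440.00
top flange | 720.00 | -37.00 | 122.00 | -26640.00 | 87840.00
Σ | 2640.00 |  |  | 52800.00 | 147440.00
x̄ = 52800.00 / 2640.00 = 20.00 mm
ȳ = 147440.00 / 2640.00 = 55.85 mm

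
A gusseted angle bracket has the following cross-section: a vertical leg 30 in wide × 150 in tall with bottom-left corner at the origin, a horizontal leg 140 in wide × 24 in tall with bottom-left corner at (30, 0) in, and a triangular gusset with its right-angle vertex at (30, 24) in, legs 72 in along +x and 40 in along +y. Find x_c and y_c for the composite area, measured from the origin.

vertical leg: A = 30 × 150 = 4500.00, centroid at (15.00, 75.00).
horizontal leg: A = 140 × 24 = 3360.00, centroid at (100.00, 12.00).
gusset: A = ½·72·40 = 1440.00, centroid at (54.00, 37.33).
ΣA = 9300.00 in², ΣAx_c = 481260.00 in³, ΣAy_c = 431580.00 in³.
x_c = 481260.00/9300.00 = 51.75 in; y_c = 431580.00/9300.00 = 46.41 in.

x_c = 51.75 in, y_c = 46.41 in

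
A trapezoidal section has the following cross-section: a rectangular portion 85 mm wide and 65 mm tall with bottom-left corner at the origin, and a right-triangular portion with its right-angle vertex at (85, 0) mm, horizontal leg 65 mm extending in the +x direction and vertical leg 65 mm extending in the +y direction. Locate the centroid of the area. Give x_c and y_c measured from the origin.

rectangular portion: A = 85 × 65 = 5525.00, centroid at (42.50, 32.50).
triangular portion: A = ½·65·65 = 2112.50, centroid at (106.67, 21.67).
ΣA = 7637.50 mm², ΣAx_c = 460145.83 mm³, ΣAy_c = 225333.33 mm³.
x_c = 460145.83/7637.50 = 60.25 mm; y_c = 225333.33/7637.50 = 29.50 mm.

x_c = 60.25 mm, y_c = 29.50 mm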